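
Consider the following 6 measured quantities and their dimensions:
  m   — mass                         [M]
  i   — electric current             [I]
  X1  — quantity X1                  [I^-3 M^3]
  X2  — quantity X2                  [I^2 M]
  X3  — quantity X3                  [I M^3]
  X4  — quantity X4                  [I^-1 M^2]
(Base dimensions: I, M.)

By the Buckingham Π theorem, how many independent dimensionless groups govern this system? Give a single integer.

4

Exponent matrix [I,M] × [m,i,X1,X2,X3,X4]:
  I: [ 0  1 -3  2  1 -1]
  M: [ 1  0  3  1  3  2]
Row reduction gives pivot columns m,i; rank = 2
n=6, r=2 ⇒ 4 dimensionless groups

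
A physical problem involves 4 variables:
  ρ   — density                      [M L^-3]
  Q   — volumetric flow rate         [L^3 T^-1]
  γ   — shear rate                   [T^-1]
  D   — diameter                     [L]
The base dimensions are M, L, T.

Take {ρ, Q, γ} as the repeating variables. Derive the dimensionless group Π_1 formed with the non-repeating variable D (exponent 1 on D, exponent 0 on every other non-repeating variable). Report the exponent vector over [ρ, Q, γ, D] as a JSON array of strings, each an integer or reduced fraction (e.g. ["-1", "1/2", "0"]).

["0", "-1/3", "1/3", "1"]

Exponent matrix [M,L,T] × [ρ,Q,γ,D]:
  M: [ 1  0  0  0]
  L: [-3  3  0  1]
  T: [ 0 -1 -1  0]
RREF → pivots at {ρ,Q,γ} ⇒ r = 3
Pivot set = {ρ,Q,γ}, free = {D}
RREF:
  r0: [   1    0    0    0]
  r1: [   0    1    0  1/3]
  r2: [   0    0    1 -1/3]
Fix exponent of D at 1; solve each RREF row for its pivot's exponent:
  r0: exp(ρ) + (0)·1 = 0 ⇒ exp(ρ) = 0
  r1: exp(Q) + (1/3)·1 = 0 ⇒ exp(Q) = -1/3
  r2: exp(γ) + (-1/3)·1 = 0 ⇒ exp(γ) = 1/3
Π_1 = Q^(-1/3) · γ^(1/3) · D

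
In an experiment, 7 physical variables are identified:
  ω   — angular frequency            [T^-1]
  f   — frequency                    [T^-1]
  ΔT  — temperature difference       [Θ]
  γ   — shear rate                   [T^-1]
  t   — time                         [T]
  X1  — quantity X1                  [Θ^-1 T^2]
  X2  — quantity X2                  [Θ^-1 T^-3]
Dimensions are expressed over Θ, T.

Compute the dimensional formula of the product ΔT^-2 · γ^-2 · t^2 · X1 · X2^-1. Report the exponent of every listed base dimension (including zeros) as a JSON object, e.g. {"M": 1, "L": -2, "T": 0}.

Exponent matrix [Θ,T] × [ω,f,ΔT,γ,t,X1,X2]:
  Θ: [ 0  0  1  0  0 -1 -1]
  T: [-1 -1  0 -1  1  2 -3]
  [Θ]: (-2)·1+(-2)·0+(2)·0+(1)·-1+(-1)·-1 = -2
  [T]: (-2)·0+(-2)·-1+(2)·1+(1)·2+(-1)·-3 = 9
⇒ Θ^-2 T^9

{"Θ": -2, "T": 9}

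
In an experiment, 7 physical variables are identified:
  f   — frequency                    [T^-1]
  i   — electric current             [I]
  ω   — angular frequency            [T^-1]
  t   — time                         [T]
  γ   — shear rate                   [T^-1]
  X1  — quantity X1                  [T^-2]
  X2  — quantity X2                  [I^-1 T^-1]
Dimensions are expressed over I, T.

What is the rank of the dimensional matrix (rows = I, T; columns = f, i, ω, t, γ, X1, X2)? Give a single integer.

Write exponents as rows I,T / cols f,i,ω,t,γ,X1,X2:
  I: [ 0  1  0  0  0  0 -1]
  T: [-1  0 -1  1 -1 -2 -1]
Echelon form has 2 nonzero rows (pivots: f,i)

2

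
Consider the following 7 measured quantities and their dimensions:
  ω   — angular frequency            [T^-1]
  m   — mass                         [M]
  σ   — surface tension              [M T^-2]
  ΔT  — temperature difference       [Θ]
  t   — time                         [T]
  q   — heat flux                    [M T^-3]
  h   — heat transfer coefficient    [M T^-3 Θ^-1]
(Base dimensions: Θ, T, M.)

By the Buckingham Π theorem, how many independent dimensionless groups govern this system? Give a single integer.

Dimensional matrix (Θ×T×M by ω×m×σ×ΔT×t×q×h):
  Θ: [ 0  0  0  1  0  0 -1]
  T: [-1  0 -2  0  1 -3 -3]
  M: [ 0  1  1  0  0  1  1]
Echelon form has 3 nonzero rows (pivots: ω,m,ΔT)
Π count = n − r = 7 − 3 = 4

4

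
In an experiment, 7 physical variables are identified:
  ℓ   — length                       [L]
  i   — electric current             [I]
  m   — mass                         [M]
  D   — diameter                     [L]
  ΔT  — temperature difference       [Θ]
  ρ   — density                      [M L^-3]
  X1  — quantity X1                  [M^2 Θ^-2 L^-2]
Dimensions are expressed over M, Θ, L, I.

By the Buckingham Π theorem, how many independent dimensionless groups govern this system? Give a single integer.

3

Exponent matrix [M,Θ,L,I] × [ℓ,i,m,D,ΔT,ρ,X1]:
  M: [ 0  0  1  0  0  1  2]
  Θ: [ 0  0  0  0  1  0 -2]
  L: [ 1  0  0  1  0 -3 -2]
  I: [ 0  1  0  0  0  0  0]
Echelon form has 4 nonzero rows (pivots: ℓ,i,m,ΔT)
n=7, r=4 ⇒ 3 dimensionless groups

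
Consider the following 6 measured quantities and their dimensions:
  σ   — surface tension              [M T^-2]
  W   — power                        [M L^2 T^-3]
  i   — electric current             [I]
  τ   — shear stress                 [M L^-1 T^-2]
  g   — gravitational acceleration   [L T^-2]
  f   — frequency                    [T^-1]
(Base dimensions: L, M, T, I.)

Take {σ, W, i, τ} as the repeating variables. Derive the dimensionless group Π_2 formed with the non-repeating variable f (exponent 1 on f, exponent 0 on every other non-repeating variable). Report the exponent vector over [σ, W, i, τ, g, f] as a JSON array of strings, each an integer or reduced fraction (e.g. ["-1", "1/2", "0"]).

["3", "-1", "0", "-2", "0", "1"]

Exponent matrix [L,M,T,I] × [σ,W,i,τ,g,f]:
  L: [ 0  2  0 -1  1  0]
  M: [ 1  1  0  1  0  0]
  T: [-2 -3  0 -2 -2 -1]
  I: [ 0  0  1  0  0  0]
Row reduction gives pivot columns σ,W,i,τ; rank = 4
Repeat: σ,W,i,τ; free: g,f
RREF:
  r0: [   1    0    0    0   -5   -3]
  r1: [   0    1    0    0    2    1]
  r2: [   0    0    1    0    0    0]
  r3: [   0    0    0    1    3    2]
Fix exponent of f at 1, g at 0; solve each RREF row for its pivot's exponent:
  r0: exp(σ) + (-3)·1 = 0 ⇒ exp(σ) = 3
  r1: exp(W) + (1)·1 = 0 ⇒ exp(W) = -1
  r2: exp(i) + (0)·1 = 0 ⇒ exp(i) = 0
  r3: exp(τ) + (2)·1 = 0 ⇒ exp(τ) = -2
Π_2 = σ^3 · W^-1 · τ^-2 · f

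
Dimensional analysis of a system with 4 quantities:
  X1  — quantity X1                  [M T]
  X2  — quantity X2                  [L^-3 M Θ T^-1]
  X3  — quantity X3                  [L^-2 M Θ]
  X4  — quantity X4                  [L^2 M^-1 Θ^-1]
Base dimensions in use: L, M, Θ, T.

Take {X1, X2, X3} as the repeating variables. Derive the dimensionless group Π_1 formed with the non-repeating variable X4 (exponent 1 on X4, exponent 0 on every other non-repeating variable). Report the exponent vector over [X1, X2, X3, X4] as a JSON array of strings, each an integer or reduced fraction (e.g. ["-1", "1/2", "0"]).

Exponent matrix [L,M,Θ,T] × [X1,X2,X3,X4]:
  L: [ 0 -3 -2  2]
  M: [ 1  1  1 -1]
  Θ: [ 0  1  1 -1]
  T: [ 1 -1  0  0]
RREF → pivots at {X1,X2,X3} ⇒ r = 3
Repeat: X1,X2,X3; free: X4
RREF:
  r0: [   1    0    0    0]
  r1: [   0    1    0    0]
  r2: [   0    0    1   -1]
  r3: [   0    0    0    0]
Fix exponent of X4 at 1; solve each RREF row for its pivot's exponent:
  r0: exp(X1) + (0)·1 = 0 ⇒ exp(X1) = 0
  r1: exp(X2) + (0)·1 = 0 ⇒ exp(X2) = 0
  r2: exp(X3) + (-1)·1 = 0 ⇒ exp(X3) = 1
Π_1 = X3 · X4

["0", "0", "1", "1"]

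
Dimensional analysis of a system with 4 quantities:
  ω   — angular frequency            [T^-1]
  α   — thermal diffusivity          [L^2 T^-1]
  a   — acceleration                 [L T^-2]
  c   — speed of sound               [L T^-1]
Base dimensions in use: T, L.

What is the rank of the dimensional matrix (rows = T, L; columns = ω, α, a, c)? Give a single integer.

Exponent matrix [T,L] × [ω,α,a,c]:
  T: [-1 -1 -2 -1]
  L: [ 0  2  1  1]
Row reduction gives pivot columns ω,α; rank = 2

2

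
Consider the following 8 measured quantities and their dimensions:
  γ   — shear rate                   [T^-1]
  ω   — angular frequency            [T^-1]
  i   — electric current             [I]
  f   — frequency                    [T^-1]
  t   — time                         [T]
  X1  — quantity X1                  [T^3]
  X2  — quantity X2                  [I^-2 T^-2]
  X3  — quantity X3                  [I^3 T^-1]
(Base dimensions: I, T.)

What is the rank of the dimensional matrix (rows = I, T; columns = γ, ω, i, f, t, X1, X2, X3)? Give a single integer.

2

Exponent matrix [I,T] × [γ,ω,i,f,t,X1,X2,X3]:
  I: [ 0  0  1  0  0  0 -2  3]
  T: [-1 -1  0 -1  1  3 -2 -1]
RREF → pivots at {γ,i} ⇒ r = 2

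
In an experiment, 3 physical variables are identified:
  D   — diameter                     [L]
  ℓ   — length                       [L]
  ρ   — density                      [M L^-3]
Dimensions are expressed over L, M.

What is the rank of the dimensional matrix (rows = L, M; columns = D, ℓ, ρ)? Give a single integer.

2

Dimensional matrix (L×M by D×ℓ×ρ):
  L: [ 1  1 -3]
  M: [ 0  0  1]
Row reduction gives pivot columns D,ρ; rank = 2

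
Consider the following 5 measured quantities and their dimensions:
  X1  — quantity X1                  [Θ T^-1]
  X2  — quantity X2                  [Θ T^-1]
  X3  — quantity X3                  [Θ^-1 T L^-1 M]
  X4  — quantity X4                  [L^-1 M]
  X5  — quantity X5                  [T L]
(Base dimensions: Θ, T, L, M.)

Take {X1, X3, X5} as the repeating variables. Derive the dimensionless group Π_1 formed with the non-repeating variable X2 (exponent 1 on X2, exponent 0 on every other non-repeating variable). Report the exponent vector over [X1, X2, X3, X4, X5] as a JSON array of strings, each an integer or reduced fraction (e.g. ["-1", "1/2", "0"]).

Dimensional matrix (Θ×T×L×M by X1×X2×X3×X4×X5):
  Θ: [ 1  1 -1  0  0]
  T: [-1 -1  1  0  1]
  L: [ 0  0 -1 -1  1]
  M: [ 0  0  1  1  0]
RREF → pivots at {X1,X3,X5} ⇒ r = 3
Pivot set = {X1,X3,X5}, free = {X2,X4}
RREF:
  r0: [   1    1    0    1    0]
  r1: [   0    0    1    1    0]
  r2: [   0    0    0    0    1]
  r3: [   0    0    0    0    0]
Fix exponent of X2 at 1, X4 at 0; solve each RREF row for its pivot's exponent:
  r0: exp(X1) + (1)·1 = 0 ⇒ exp(X1) = -1
  r1: exp(X3) + (0)·1 = 0 ⇒ exp(X3) = 0
  r2: exp(X5) + (0)·1 = 0 ⇒ exp(X5) = 0
Π_1 = X1^-1 · X2

["-1", "1", "0", "0", "0"]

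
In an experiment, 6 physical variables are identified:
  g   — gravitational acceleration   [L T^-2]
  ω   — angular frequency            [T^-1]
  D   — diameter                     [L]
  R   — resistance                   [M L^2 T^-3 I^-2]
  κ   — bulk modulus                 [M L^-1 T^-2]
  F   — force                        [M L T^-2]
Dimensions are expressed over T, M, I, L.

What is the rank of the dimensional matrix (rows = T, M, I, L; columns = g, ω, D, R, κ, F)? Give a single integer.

4

Write exponents as rows T,M,I,L / cols g,ω,D,R,κ,F:
  T: [-2 -1  0 -3 -2 -2]
  M: [ 0  0  0  1  1  1]
  I: [ 0  0  0 -2  0  0]
  L: [ 1  0  1  2 -1  1]
Row reduction gives pivot columns g,ω,R,κ; rank = 4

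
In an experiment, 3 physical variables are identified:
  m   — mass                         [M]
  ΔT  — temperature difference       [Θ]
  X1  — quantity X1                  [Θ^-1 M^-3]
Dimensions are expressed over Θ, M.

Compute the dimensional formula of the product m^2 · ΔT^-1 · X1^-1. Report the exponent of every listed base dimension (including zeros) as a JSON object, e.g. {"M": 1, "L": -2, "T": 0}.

Dimensional matrix (Θ×M by m×ΔT×X1):
  Θ: [ 0  1 -1]
  M: [ 1  0 -3]
  [Θ]: (2)·0+(-1)·1+(-1)·-1 = 0
  [M]: (2)·1+(-1)·0+(-1)·-3 = 5
⇒ M^5

{"Θ": 0, "M": 5}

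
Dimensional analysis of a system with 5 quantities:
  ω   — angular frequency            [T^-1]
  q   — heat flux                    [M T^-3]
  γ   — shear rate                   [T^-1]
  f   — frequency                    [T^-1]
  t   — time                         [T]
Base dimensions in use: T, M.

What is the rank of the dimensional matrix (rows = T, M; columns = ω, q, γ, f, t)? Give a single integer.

2

Exponent matrix [T,M] × [ω,q,γ,f,t]:
  T: [-1 -3 -1 -1  1]
  M: [ 0  1  0  0  0]
RREF → pivots at {ω,q} ⇒ r = 2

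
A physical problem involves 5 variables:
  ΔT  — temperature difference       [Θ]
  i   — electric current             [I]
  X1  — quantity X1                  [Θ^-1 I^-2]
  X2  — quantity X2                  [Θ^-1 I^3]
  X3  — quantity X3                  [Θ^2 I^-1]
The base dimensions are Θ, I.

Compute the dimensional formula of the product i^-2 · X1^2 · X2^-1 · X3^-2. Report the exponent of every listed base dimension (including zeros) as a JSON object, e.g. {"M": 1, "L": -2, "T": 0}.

{"Θ": -5, "I": -7}

Write exponents as rows Θ,I / cols ΔT,i,X1,X2,X3:
  Θ: [ 1  0 -1 -1  2]
  I: [ 0  1 -2  3 -1]
  [Θ]: (-2)·0+(2)·-1+(-1)·-1+(-2)·2 = -5
  [I]: (-2)·1+(2)·-2+(-1)·3+(-2)·-1 = -7
⇒ Θ^-5 I^-7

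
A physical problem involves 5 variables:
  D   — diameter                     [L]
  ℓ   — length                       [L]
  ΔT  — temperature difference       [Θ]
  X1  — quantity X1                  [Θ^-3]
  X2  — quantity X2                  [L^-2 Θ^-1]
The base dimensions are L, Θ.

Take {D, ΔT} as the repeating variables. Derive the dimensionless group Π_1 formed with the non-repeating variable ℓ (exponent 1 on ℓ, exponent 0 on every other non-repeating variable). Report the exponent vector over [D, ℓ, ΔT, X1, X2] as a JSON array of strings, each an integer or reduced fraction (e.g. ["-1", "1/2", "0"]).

["-1", "1", "0", "0", "0"]

Write exponents as rows L,Θ / cols D,ℓ,ΔT,X1,X2:
  L: [ 1  1  0  0 -2]
  Θ: [ 0  0  1 -3 -1]
Row reduction gives pivot columns D,ΔT; rank = 2
Pivot set = {D,ΔT}, free = {ℓ,X1,X2}
RREF:
  r0: [   1    1    0    0   -2]
  r1: [   0    0    1   -3   -1]
Fix exponent of ℓ at 1, X1 at 0, X2 at 0; solve each RREF row for its pivot's exponent:
  r0: exp(D) + (1)·1 = 0 ⇒ exp(D) = -1
  r1: exp(ΔT) + (0)·1 = 0 ⇒ exp(ΔT) = 0
Π_1 = D^-1 · ℓ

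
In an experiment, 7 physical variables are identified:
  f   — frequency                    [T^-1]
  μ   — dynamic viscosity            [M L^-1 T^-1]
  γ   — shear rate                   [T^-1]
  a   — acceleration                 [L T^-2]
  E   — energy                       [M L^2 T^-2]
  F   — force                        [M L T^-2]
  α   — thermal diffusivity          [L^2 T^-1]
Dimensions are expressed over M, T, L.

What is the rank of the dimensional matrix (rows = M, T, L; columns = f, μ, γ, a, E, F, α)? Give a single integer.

Exponent matrix [M,T,L] × [f,μ,γ,a,E,F,α]:
  M: [ 0  1  0  0  1  1  0]
  T: [-1 -1 -1 -2 -2 -2 -1]
  L: [ 0 -1  0  1  2  1  2]
Echelon form has 3 nonzero rows (pivots: f,μ,a)

3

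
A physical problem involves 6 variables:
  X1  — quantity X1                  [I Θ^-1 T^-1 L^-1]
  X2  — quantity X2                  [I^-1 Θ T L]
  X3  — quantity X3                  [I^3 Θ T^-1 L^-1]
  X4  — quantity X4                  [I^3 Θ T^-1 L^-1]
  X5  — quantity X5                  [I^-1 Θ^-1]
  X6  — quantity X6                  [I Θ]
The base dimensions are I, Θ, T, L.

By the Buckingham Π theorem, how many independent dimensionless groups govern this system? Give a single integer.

4

Exponent matrix [I,Θ,T,L] × [X1,X2,X3,X4,X5,X6]:
  I: [ 1 -1  3  3 -1  1]
  Θ: [-1  1  1  1 -1  1]
  T: [-1  1 -1 -1  0  0]
  L: [-1  1 -1 -1  0  0]
Echelon form has 2 nonzero rows (pivots: X1,X3)
n=6, r=2 ⇒ 4 dimensionless groups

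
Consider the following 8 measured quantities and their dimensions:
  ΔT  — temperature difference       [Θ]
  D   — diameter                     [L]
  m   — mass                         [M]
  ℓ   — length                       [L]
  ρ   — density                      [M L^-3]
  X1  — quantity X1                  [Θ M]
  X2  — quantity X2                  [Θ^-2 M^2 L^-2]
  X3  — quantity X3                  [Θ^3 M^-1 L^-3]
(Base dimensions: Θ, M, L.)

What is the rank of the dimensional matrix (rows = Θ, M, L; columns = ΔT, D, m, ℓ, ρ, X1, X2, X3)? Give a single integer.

3

Write exponents as rows Θ,M,L / cols ΔT,D,m,ℓ,ρ,X1,X2,X3:
  Θ: [ 1  0  0  0  0  1 -2  3]
  M: [ 0  0  1  0  1  1  2 -1]
  L: [ 0  1  0  1 -3  0 -2 -3]
Row reduction gives pivot columns ΔT,D,m; rank = 3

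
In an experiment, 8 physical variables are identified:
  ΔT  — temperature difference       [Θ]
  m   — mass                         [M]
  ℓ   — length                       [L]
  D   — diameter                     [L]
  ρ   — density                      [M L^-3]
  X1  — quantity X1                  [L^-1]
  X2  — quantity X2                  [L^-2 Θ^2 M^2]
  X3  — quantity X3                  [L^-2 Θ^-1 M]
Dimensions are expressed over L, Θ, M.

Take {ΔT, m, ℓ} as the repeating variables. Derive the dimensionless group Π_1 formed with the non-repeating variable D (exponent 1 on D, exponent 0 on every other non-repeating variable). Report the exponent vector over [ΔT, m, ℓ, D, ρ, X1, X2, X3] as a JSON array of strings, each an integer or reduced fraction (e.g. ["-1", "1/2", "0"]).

Write exponents as rows L,Θ,M / cols ΔT,m,ℓ,D,ρ,X1,X2,X3:
  L: [ 0  0  1  1 -3 -1 -2 -2]
  Θ: [ 1  0  0  0  0  0  2 -1]
  M: [ 0  1  0  0  1  0  2  1]
Row reduction gives pivot columns ΔT,m,ℓ; rank = 3
Pivot set = {ΔT,m,ℓ}, free = {D,ρ,X1,X2,X3}
RREF:
  r0: [   1    0    0    0    0    0    2   -1]
  r1: [   0    1    0    0    1    0    2    1]
  r2: [   0    0    1    1   -3   -1   -2   -2]
Fix exponent of D at 1, ρ at 0, X1 at 0, X2 at 0, X3 at 0; solve each RREF row for its pivot's exponent:
  r0: exp(ΔT) + (0)·1 = 0 ⇒ exp(ΔT) = 0
  r1: exp(m) + (0)·1 = 0 ⇒ exp(m) = 0
  r2: exp(ℓ) + (1)·1 = 0 ⇒ exp(ℓ) = -1
Π_1 = ℓ^-1 · D

["0", "0", "-1", "1", "0", "0", "0", "0"]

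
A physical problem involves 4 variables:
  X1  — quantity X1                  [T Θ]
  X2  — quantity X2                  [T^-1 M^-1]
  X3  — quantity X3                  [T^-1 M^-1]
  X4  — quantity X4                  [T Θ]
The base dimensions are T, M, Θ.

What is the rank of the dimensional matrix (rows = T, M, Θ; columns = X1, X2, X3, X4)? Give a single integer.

Write exponents as rows T,M,Θ / cols X1,X2,X3,X4:
  T: [ 1 -1 -1  1]
  M: [ 0 -1 -1  0]
  Θ: [ 1  0  0  1]
RREF → pivots at {X1,X2} ⇒ r = 2

2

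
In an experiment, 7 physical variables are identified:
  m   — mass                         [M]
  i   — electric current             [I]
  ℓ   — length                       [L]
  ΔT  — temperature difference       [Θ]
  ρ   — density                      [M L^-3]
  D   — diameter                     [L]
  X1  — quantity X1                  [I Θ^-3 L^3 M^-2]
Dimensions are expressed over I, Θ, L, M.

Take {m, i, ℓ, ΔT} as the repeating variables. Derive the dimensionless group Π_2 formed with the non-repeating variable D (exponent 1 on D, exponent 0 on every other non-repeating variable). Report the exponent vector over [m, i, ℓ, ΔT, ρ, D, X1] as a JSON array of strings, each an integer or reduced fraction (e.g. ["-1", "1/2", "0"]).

Exponent matrix [I,Θ,L,M] × [m,i,ℓ,ΔT,ρ,D,X1]:
  I: [ 0  1  0  0  0  0  1]
  Θ: [ 0  0  0  1  0  0 -3]
  L: [ 0  0  1  0 -3  1  3]
  M: [ 1  0  0  0  1  0 -2]
Row reduction gives pivot columns m,i,ℓ,ΔT; rank = 4
Pivot set = {m,i,ℓ,ΔT}, free = {ρ,D,X1}
RREF:
  r0: [   1    0    0    0    1    0   -2]
  r1: [   0    1    0    0    0    0    1]
  r2: [   0    0    1    0   -3    1    3]
  r3: [   0    0    0    1    0    0   -3]
Fix exponent of D at 1, ρ at 0, X1 at 0; solve each RREF row for its pivot's exponent:
  r0: exp(m) + (0)·1 = 0 ⇒ exp(m) = 0
  r1: exp(i) + (0)·1 = 0 ⇒ exp(i) = 0
  r2: exp(ℓ) + (1)·1 = 0 ⇒ exp(ℓ) = -1
  r3: exp(ΔT) + (0)·1 = 0 ⇒ exp(ΔT) = 0
Π_2 = ℓ^-1 · D

["0", "0", "-1", "0", "0", "1", "0"]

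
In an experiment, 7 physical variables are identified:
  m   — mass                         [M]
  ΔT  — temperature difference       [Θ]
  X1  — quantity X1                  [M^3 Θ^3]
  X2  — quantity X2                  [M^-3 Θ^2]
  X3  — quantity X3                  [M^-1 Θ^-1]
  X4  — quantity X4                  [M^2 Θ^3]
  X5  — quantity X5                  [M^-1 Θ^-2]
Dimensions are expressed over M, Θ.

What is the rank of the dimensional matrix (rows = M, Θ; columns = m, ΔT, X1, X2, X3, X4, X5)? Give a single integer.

2

Write exponents as rows M,Θ / cols m,ΔT,X1,X2,X3,X4,X5:
  M: [ 1  0  3 -3 -1  2 -1]
  Θ: [ 0  1  3  2 -1  3 -2]
RREF → pivots at {m,ΔT} ⇒ r = 2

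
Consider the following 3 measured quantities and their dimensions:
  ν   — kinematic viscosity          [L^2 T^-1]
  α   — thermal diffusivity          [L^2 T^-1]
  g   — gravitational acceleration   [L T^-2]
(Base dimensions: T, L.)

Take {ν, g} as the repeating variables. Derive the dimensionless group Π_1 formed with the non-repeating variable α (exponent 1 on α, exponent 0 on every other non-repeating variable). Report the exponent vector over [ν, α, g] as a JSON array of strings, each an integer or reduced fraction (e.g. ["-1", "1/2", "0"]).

Write exponents as rows T,L / cols ν,α,g:
  T: [-1 -1 -2]
  L: [ 2  2  1]
Echelon form has 2 nonzero rows (pivots: ν,g)
Repeat: ν,g; free: α
RREF:
  r0: [   1    1    0]
  r1: [   0    0    1]
Fix exponent of α at 1; solve each RREF row for its pivot's exponent:
  r0: exp(ν) + (1)·1 = 0 ⇒ exp(ν) = -1
  r1: exp(g) + (0)·1 = 0 ⇒ exp(g) = 0
Π_1 = ν^-1 · α

["-1", "1", "0"]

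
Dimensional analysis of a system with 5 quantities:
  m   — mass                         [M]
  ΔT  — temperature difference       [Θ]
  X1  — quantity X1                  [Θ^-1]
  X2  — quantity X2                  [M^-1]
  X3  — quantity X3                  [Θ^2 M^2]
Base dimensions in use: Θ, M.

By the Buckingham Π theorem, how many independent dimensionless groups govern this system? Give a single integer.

Dimensional matrix (Θ×M by m×ΔT×X1×X2×X3):
  Θ: [ 0  1 -1  0  2]
  M: [ 1  0  0 -1  2]
Row reduction gives pivot columns m,ΔT; rank = 2
n=5, r=2 ⇒ 3 dimensionless groups

3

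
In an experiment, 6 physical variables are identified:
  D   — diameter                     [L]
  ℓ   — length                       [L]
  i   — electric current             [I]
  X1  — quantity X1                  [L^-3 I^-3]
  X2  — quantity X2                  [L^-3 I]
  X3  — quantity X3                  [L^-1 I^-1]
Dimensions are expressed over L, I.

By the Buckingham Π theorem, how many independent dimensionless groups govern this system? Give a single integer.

Dimensional matrix (L×I by D×ℓ×i×X1×X2×X3):
  L: [ 1  1  0 -3 -3 -1]
  I: [ 0  0  1 -3  1 -1]
RREF → pivots at {D,i} ⇒ r = 2
6 vars − rank 2 = 4 Π groups

4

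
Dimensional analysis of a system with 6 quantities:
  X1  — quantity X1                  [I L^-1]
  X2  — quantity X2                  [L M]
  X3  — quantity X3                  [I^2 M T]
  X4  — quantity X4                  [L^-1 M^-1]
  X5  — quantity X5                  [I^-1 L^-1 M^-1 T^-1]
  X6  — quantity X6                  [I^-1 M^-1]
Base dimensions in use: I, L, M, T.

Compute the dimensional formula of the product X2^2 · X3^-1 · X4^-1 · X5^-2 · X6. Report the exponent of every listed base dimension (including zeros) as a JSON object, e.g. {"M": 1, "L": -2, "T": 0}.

Dimensional matrix (I×L×M×T by X1×X2×X3×X4×X5×X6):
  I: [ 1  0  2  0 -1 -1]
  L: [-1  1  0 -1 -1  0]
  M: [ 0  1  1 -1 -1 -1]
  T: [ 0  0  1  0 -1  0]
  [I]: (2)·0+(-1)·2+(-1)·0+(-2)·-1+(1)·-1 = -1
  [L]: (2)·1+(-1)·0+(-1)·-1+(-2)·-1+(1)·0 = 5
  [M]: (2)·1+(-1)·1+(-1)·-1+(-2)·-1+(1)·-1 = 3
  [T]: (2)·0+(-1)·1+(-1)·0+(-2)·-1+(1)·0 = 1
⇒ I^-1 L^5 M^3 T

{"I": -1, "L": 5, "M": 3, "T": 1}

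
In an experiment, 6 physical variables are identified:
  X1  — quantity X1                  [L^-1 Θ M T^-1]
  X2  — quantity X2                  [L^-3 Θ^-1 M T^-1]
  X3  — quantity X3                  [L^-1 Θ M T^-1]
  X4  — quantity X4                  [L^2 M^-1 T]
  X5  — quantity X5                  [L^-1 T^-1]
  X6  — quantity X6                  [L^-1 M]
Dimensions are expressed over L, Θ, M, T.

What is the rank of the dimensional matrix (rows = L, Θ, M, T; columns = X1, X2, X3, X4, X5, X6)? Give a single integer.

Exponent matrix [L,Θ,M,T] × [X1,X2,X3,X4,X5,X6]:
  L: [-1 -3 -1  2 -1 -1]
  Θ: [ 1 -1  1  0  0  0]
  M: [ 1  1  1 -1  0  1]
  T: [-1 -1 -1  1 -1  0]
Row reduction gives pivot columns X1,X2,X5; rank = 3

3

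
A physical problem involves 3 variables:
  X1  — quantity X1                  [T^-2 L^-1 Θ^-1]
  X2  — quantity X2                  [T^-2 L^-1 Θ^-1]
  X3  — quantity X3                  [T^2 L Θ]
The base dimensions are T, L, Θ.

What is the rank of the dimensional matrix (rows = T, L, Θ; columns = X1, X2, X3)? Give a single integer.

Exponent matrix [T,L,Θ] × [X1,X2,X3]:
  T: [-2 -2  2]
  L: [-1 -1  1]
  Θ: [-1 -1  1]
Echelon form has 1 nonzero rows (pivots: X1)

1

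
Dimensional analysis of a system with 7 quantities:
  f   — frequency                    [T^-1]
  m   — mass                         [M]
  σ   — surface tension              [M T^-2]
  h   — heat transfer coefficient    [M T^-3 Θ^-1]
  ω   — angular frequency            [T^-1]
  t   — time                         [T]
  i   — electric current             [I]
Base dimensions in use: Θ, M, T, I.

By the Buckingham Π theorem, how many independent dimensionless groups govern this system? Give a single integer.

Exponent matrix [Θ,M,T,I] × [f,m,σ,h,ω,t,i]:
  Θ: [ 0  0  0 -1  0  0  0]
  M: [ 0  1  1  1  0  0  0]
  T: [-1  0 -2 -3 -1  1  0]
  I: [ 0  0  0  0  0  0  1]
RREF → pivots at {f,m,h,i} ⇒ r = 4
n=7, r=4 ⇒ 3 dimensionless groups

3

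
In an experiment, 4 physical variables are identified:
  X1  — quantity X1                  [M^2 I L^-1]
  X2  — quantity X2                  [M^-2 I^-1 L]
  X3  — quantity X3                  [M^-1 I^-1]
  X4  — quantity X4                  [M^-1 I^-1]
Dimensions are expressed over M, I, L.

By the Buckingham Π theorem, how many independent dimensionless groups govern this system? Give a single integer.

Write exponents as rows M,I,L / cols X1,X2,X3,X4:
  M: [ 2 -2 -1 -1]
  I: [ 1 -1 -1 -1]
  L: [-1  1  0  0]
RREF → pivots at {X1,X3} ⇒ r = 2
Π count = n − r = 4 − 2 = 2

2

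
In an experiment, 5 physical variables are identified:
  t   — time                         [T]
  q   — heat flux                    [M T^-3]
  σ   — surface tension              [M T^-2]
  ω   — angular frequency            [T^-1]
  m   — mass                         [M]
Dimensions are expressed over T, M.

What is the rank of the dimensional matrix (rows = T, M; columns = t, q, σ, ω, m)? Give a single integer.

Dimensional matrix (T×M by t×q×σ×ω×m):
  T: [ 1 -3 -2 -1  0]
  M: [ 0  1  1  0  1]
RREF → pivots at {t,q} ⇒ r = 2

2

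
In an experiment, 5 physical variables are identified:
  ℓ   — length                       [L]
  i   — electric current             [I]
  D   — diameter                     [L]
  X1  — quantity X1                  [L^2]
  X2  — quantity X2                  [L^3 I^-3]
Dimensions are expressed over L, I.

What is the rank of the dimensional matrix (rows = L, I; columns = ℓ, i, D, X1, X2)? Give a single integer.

Dimensional matrix (L×I by ℓ×i×D×X1×X2):
  L: [ 1  0  1  2  3]
  I: [ 0  1  0  0 -3]
Echelon form has 2 nonzero rows (pivots: ℓ,i)

2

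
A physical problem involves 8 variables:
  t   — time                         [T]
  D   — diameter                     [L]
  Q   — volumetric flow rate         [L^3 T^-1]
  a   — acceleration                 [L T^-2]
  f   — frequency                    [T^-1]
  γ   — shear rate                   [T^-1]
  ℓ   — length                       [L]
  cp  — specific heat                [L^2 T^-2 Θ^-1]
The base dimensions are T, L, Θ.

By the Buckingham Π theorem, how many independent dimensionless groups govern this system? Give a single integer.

5

Write exponents as rows T,L,Θ / cols t,D,Q,a,f,γ,ℓ,cp:
  T: [ 1  0 -1 -2 -1 -1  0 -2]
  L: [ 0  1  3  1  0  0  1  2]
  Θ: [ 0  0  0  0  0  0  0 -1]
Row reduction gives pivot columns t,D,cp; rank = 3
n=8, r=3 ⇒ 5 dimensionless groups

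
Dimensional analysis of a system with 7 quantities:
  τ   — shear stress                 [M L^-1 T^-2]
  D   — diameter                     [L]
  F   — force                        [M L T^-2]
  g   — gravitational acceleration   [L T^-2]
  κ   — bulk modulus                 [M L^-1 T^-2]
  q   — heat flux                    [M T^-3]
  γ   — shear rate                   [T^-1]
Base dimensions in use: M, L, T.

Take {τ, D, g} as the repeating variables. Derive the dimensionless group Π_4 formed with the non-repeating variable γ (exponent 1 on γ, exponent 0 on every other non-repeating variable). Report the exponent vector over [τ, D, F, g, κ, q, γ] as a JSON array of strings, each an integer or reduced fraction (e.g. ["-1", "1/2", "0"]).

["0", "1/2", "0", "-1/2", "0", "0", "1"]

Dimensional matrix (M×L×T by τ×D×F×g×κ×q×γ):
  M: [ 1  0  1  0  1  1  0]
  L: [-1  1  1  1 -1  0  0]
  T: [-2  0 -2 -2 -2 -3 -1]
Echelon form has 3 nonzero rows (pivots: τ,D,g)
Repeat: τ,D,g; free: F,κ,q,γ
RREF:
  r0: [   1    0    1    0    1    1    0]
  r1: [   0    1    2    0    0  1/2 -1/2]
  r2: [   0    0    0    1    0  1/2  1/2]
Fix exponent of γ at 1, F at 0, κ at 0, q at 0; solve each RREF row for its pivot's exponent:
  r0: exp(τ) + (0)·1 = 0 ⇒ exp(τ) = 0
  r1: exp(D) + (-1/2)·1 = 0 ⇒ exp(D) = 1/2
  r2: exp(g) + (1/2)·1 = 0 ⇒ exp(g) = -1/2
Π_4 = D^(1/2) · g^(-1/2) · γ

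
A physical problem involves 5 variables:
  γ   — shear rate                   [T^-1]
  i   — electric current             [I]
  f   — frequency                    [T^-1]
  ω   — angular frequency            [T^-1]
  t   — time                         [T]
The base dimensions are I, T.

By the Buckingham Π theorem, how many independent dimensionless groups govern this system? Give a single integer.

3

Write exponents as rows I,T / cols γ,i,f,ω,t:
  I: [ 0  1  0  0  0]
  T: [-1  0 -1 -1  1]
Echelon form has 2 nonzero rows (pivots: γ,i)
n=5, r=2 ⇒ 3 dimensionless groups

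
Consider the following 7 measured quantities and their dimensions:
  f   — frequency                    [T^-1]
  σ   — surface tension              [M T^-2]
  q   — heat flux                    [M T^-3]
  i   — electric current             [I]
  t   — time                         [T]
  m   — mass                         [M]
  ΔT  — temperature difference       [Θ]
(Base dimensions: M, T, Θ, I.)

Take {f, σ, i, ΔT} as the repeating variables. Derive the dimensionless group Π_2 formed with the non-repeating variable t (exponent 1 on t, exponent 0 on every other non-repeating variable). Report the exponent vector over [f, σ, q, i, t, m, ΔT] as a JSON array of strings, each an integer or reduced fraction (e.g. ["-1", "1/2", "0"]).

Exponent matrix [M,T,Θ,I] × [f,σ,q,i,t,m,ΔT]:
  M: [ 0  1  1  0  0  1  0]
  T: [-1 -2 -3  0  1  0  0]
  Θ: [ 0  0  0  0  0  0  1]
  I: [ 0  0  0  1  0  0  0]
Echelon form has 4 nonzero rows (pivots: f,σ,i,ΔT)
Pivot set = {f,σ,i,ΔT}, free = {q,t,m}
RREF:
  r0: [   1    0    1    0   -1   -2    0]
  r1: [   0    1    1    0    0    1    0]
  r2: [   0    0    0    1    0    0    0]
  r3: [   0    0    0    0    0    0    1]
Fix exponent of t at 1, q at 0, m at 0; solve each RREF row for its pivot's exponent:
  r0: exp(f) + (-1)·1 = 0 ⇒ exp(f) = 1
  r1: exp(σ) + (0)·1 = 0 ⇒ exp(σ) = 0
  r2: exp(i) + (0)·1 = 0 ⇒ exp(i) = 0
  r3: exp(ΔT) + (0)·1 = 0 ⇒ exp(ΔT) = 0
Π_2 = f · t

["1", "0", "0", "0", "1", "0", "0"]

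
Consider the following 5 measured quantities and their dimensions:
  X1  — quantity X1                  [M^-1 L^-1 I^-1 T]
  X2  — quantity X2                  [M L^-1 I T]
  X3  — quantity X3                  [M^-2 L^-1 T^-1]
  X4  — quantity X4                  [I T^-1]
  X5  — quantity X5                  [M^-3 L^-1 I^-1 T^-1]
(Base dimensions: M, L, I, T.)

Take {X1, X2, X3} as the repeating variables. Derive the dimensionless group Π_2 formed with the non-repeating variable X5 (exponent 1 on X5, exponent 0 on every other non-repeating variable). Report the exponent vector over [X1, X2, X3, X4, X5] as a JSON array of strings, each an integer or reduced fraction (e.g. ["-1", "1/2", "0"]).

Write exponents as rows M,L,I,T / cols X1,X2,X3,X4,X5:
  M: [-1  1 -2  0 -3]
  L: [-1 -1 -1  0 -1]
  I: [-1  1  0  1 -1]
  T: [ 1  1 -1 -1 -1]
RREF → pivots at {X1,X2,X3} ⇒ r = 3
Pivot set = {X1,X2,X3}, free = {X4,X5}
RREF:
  r0: [   1    0    0 -3/4  1/2]
  r1: [   0    1    0  1/4 -1/2]
  r2: [   0    0    1  1/2    1]
  r3: [   0    0    0    0    0]
Fix exponent of X5 at 1, X4 at 0; solve each RREF row for its pivot's exponent:
  r0: exp(X1) + (1/2)·1 = 0 ⇒ exp(X1) = -1/2
  r1: exp(X2) + (-1/2)·1 = 0 ⇒ exp(X2) = 1/2
  r2: exp(X3) + (1)·1 = 0 ⇒ exp(X3) = -1
Π_2 = X1^(-1/2) · X2^(1/2) · X3^-1 · X5

["-1/2", "1/2", "-1", "0", "1"]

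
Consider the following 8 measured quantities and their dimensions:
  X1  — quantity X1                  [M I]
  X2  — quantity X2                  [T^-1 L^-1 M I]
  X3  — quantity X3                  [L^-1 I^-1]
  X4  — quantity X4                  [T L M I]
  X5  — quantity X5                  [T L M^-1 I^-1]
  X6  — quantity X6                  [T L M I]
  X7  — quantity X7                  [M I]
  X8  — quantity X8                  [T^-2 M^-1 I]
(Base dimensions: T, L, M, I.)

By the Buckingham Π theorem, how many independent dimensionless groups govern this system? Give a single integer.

5

Exponent matrix [T,L,M,I] × [X1,X2,X3,X4,X5,X6,X7,X8]:
  T: [ 0 -1  0  1  1  1  0 -2]
  L: [ 0 -1 -1  1  1  1  0  0]
  M: [ 1  1  0  1 -1  1  1 -1]
  I: [ 1  1 -1  1 -1  1  1  1]
RREF → pivots at {X1,X2,X3} ⇒ r = 3
8 vars − rank 3 = 5 Π groups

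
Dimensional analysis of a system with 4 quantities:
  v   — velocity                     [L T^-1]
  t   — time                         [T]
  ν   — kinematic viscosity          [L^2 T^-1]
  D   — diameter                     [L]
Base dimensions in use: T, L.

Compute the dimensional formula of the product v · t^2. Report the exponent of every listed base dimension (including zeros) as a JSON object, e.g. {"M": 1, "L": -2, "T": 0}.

{"T": 1, "L": 1}

Exponent matrix [T,L] × [v,t,ν,D]:
  T: [-1  1 -1  0]
  L: [ 1  0  2  1]
  [T]: (1)·-1+(2)·1 = 1
  [L]: (1)·1+(2)·0 = 1
⇒ T L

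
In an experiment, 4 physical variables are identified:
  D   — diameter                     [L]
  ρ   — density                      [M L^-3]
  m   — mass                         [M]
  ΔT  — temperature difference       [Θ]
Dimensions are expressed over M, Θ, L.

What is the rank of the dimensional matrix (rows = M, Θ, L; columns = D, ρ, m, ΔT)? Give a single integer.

3

Exponent matrix [M,Θ,L] × [D,ρ,m,ΔT]:
  M: [ 0  1  1  0]
  Θ: [ 0  0  0  1]
  L: [ 1 -3  0  0]
RREF → pivots at {D,ρ,ΔT} ⇒ r = 3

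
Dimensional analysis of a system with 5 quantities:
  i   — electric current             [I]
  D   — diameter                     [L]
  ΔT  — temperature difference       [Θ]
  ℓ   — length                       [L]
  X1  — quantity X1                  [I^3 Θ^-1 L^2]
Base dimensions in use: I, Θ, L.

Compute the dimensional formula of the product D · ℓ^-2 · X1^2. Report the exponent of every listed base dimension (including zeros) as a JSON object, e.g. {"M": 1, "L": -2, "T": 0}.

Dimensional matrix (I×Θ×L by i×D×ΔT×ℓ×X1):
  I: [ 1  0  0  0  3]
  Θ: [ 0  0  1  0 -1]
  L: [ 0  1  0  1  2]
  [I]: (1)·0+(-2)·0+(2)·3 = 6
  [Θ]: (1)·0+(-2)·0+(2)·-1 = -2
  [L]: (1)·1+(-2)·1+(2)·2 = 3
⇒ I^6 Θ^-2 L^3

{"I": 6, "Θ": -2, "L": 3}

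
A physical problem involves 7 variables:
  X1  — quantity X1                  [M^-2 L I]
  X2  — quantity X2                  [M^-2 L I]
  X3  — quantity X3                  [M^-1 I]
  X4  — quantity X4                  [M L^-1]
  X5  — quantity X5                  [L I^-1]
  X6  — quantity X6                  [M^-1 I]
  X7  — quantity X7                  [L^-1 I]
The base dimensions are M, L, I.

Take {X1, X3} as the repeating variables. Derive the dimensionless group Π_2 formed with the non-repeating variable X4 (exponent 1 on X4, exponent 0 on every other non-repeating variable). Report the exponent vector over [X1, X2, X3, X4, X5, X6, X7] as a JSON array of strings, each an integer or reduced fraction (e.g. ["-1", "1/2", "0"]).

["1", "0", "-1", "1", "0", "0", "0"]

Exponent matrix [M,L,I] × [X1,X2,X3,X4,X5,X6,X7]:
  M: [-2 -2 -1  1  0 -1  0]
  L: [ 1  1  0 -1  1  0 -1]
  I: [ 1  1  1  0 -1  1  1]
RREF → pivots at {X1,X3} ⇒ r = 2
Pivot set = {X1,X3}, free = {X2,X4,X5,X6,X7}
RREF:
  r0: [   1    1    0   -1    1    0   -1]
  r1: [   0    0    1    1   -2    1    2]
  r2: [   0    0    0    0    0    0    0]
Fix exponent of X4 at 1, X2 at 0, X5 at 0, X6 at 0, X7 at 0; solve each RREF row for its pivot's exponent:
  r0: exp(X1) + (-1)·1 = 0 ⇒ exp(X1) = 1
  r1: exp(X3) + (1)·1 = 0 ⇒ exp(X3) = -1
Π_2 = X1 · X3^-1 · X4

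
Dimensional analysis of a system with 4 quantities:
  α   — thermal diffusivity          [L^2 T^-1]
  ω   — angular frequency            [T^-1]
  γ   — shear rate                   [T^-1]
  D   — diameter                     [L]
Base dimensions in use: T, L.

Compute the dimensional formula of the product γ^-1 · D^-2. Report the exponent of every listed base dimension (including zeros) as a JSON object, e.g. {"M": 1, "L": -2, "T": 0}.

Write exponents as rows T,L / cols α,ω,γ,D:
  T: [-1 -1 -1  0]
  L: [ 2  0  0  1]
  [T]: (-1)·-1+(-2)·0 = 1
  [L]: (-1)·0+(-2)·1 = -2
⇒ T L^-2

{"T": 1, "L": -2}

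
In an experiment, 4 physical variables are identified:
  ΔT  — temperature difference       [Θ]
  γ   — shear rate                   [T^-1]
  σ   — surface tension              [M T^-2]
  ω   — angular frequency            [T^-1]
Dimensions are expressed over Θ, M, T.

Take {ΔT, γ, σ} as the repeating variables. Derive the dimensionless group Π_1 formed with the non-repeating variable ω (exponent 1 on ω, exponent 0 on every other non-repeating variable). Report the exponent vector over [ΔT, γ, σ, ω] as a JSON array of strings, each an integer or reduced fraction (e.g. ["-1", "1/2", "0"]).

["0", "-1", "0", "1"]

Exponent matrix [Θ,M,T] × [ΔT,γ,σ,ω]:
  Θ: [ 1  0  0  0]
  M: [ 0  0  1  0]
  T: [ 0 -1 -2 -1]
RREF → pivots at {ΔT,γ,σ} ⇒ r = 3
Repeat: ΔT,γ,σ; free: ω
RREF:
  r0: [   1    0    0    0]
  r1: [   0    1    0    1]
  r2: [   0    0    1    0]
Fix exponent of ω at 1; solve each RREF row for its pivot's exponent:
  r0: exp(ΔT) + (0)·1 = 0 ⇒ exp(ΔT) = 0
  r1: exp(γ) + (1)·1 = 0 ⇒ exp(γ) = -1
  r2: exp(σ) + (0)·1 = 0 ⇒ exp(σ) = 0
Π_1 = γ^-1 · ω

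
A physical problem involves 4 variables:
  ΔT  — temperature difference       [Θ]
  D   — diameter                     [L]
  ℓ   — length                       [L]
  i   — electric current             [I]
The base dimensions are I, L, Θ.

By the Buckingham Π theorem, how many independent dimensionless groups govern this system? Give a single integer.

Dimensional matrix (I×L×Θ by ΔT×D×ℓ×i):
  I: [ 0  0  0  1]
  L: [ 0  1  1  0]
  Θ: [ 1  0  0  0]
RREF → pivots at {ΔT,D,i} ⇒ r = 3
4 vars − rank 3 = 1 Π group

1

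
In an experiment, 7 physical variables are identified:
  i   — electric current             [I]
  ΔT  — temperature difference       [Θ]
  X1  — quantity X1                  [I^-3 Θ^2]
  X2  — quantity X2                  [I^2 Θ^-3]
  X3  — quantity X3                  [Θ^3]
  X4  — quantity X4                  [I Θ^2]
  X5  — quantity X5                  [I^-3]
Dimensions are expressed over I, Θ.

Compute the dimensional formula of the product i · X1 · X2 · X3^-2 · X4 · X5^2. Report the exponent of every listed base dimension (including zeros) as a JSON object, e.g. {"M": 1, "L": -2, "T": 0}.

Dimensional matrix (I×Θ by i×ΔT×X1×X2×X3×X4×X5):
  I: [ 1  0 -3  2  0  1 -3]
  Θ: [ 0  1  2 -3  3  2  0]
  [I]: (1)·1+(1)·-3+(1)·2+(-2)·0+(1)·1+(2)·-3 = -5
  [Θ]: (1)·0+(1)·2+(1)·-3+(-2)·3+(1)·2+(2)·0 = -5
⇒ I^-5 Θ^-5

{"I": -5, "Θ": -5}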